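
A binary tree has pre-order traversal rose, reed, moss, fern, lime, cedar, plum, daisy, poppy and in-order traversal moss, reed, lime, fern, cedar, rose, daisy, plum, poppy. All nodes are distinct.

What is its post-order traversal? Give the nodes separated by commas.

moss, lime, cedar, fern, reed, daisy, poppy, plum, rose

The first element of pre-order is the root; it splits in-order into left and right subtrees.
Root rose: left subtree has 5 nodes {moss, reed, lime, fern, cedar}, right has 3 {daisy, plum, poppy}.
  Root reed: left subtree has 1 node {moss}, right has 3 {lime, fern, cedar}.
    Root fern: left subtree has 1 node {lime}, right has 1 {cedar}.
  Root plum: left subtree has 1 node {daisy}, right has 1 {poppy}.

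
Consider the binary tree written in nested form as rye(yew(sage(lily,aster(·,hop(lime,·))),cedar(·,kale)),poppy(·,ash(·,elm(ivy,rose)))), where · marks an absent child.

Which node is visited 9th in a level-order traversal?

Level-order visits nodes level by level from the root, left to right within each level.
Level 0: rye
Level 1: yew, poppy
Level 2: sage, cedar, ash
Level 3: lily, aster, kale, elm
Level 4: hop, ivy, rose
Level 5: lime
Full level-order sequence: rye, yew, poppy, sage, cedar, ash, lily, aster, kale, elm, hop, ivy, rose, lime.

kale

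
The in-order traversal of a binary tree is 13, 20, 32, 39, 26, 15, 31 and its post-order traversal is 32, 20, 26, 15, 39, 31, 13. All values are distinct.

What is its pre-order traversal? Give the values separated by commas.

The last element of post-order is the root; it splits in-order into left and right subtrees.
Root 13: left subtree has 0 nodes { }, right has 6 {20, 32, 39, 26, 15, 31}.
  Root 31: left subtree has 5 nodes {20, 32, 39, 26, 15}, right has 0 { }.
    Root 39: left subtree has 2 nodes {20, 32}, right has 2 {26, 15}.
      Root 20: left subtree has 0 nodes { }, right has 1 {32}.
      Root 15: left subtree has 1 node {26}, right has 0 { }.

13, 31, 39, 20, 32, 15, 26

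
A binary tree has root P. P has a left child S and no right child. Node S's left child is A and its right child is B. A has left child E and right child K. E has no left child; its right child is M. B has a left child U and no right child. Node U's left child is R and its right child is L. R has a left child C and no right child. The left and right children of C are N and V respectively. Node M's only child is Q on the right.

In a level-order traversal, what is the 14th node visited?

Level-order visits nodes level by level from the root, left to right within each level.
Level 0: P
Level 1: S
Level 2: A, B
Level 3: E, K, U
Level 4: M, R, L
Level 5: Q, C
Level 6: N, V
Full level-order sequence: P, S, A, B, E, K, U, M, R, L, Q, C, N, V.

V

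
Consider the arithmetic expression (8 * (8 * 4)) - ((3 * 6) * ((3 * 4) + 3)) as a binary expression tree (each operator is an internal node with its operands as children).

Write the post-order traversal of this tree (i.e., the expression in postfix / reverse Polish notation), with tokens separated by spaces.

Post-order on an expression tree gives postfix notation: for each operator, emit left operand, right operand, then the operator.

8 8 4 * * 3 6 * 3 4 * 3 + * -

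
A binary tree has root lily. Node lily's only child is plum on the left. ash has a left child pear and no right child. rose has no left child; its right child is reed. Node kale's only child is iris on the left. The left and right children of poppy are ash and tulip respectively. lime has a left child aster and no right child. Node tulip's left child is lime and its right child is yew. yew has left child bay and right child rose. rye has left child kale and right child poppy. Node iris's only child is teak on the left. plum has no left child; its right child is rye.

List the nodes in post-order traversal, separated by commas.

teak, iris, kale, pear, ash, aster, lime, bay, reed, rose, yew, tulip, poppy, rye, plum, lily

Post-order visits the left subtree, then the right subtree, then the node.
At lily: go left to plum.
  At plum: no left child.
  At plum: go right to rye.
    At rye: go left to kale.
      At kale: go left to iris.
        At iris: go left to teak.
          teak is a leaf — visit teak.
        At iris: no right child.
        Visit iris.
      At kale: no right child.
      Visit kale.
    At rye: go right to poppy.
      At poppy: go left to ash.
        At ash: go left to pear.
          pear is a leaf — visit pear.
        At ash: no right child.
        Visit ash.
      At poppy: go right to tulip.
        At tulip: go left to lime.
          At lime: go left to aster.
            aster is a leaf — visit aster.
          At lime: no right child.
          Visit lime.
        At tulip: go right to yew.
          At yew: go left to bay.
            bay is a leaf — visit bay.
          At yew: go right to rose.
            At rose: no left child.
            At rose: go right to reed.
              reed is a leaf — visit reed.
            Visit rose.
          Visit yew.
        Visit tulip.
      Visit poppy.
    Visit rye.
  Visit plum.
At lily: no right child.
Visit lily.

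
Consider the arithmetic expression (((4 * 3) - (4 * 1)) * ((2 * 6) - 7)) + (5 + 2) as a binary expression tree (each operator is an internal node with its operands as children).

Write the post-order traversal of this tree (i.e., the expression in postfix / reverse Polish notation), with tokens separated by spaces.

Post-order on an expression tree gives postfix notation: for each operator, emit left operand, right operand, then the operator.

4 3 * 4 1 * - 2 6 * 7 - * 5 2 + +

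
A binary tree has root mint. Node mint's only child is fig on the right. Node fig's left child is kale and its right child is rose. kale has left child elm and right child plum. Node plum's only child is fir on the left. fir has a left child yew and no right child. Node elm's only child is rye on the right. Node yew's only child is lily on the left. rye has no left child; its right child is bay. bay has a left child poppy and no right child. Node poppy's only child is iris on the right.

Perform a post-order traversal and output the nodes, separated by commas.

iris, poppy, bay, rye, elm, lily, yew, fir, plum, kale, rose, fig, mint

Post-order visits the left subtree, then the right subtree, then the node.
At mint: no left child.
At mint: go right to fig.
  At fig: go left to kale.
    At kale: go left to elm.
      At elm: no left child.
      At elm: go right to rye.
        At rye: no left child.
        At rye: go right to bay.
          At bay: go left to poppy.
            At poppy: no left child.
            At poppy: go right to iris.
              iris is a leaf — visit iris.
            Visit poppy.
          At bay: no right child.
          Visit bay.
        Visit rye.
      Visit elm.
    At kale: go right to plum.
      At plum: go left to fir.
        At fir: go left to yew.
          At yew: go left to lily.
            lily is a leaf — visit lily.
          At yew: no right child.
          Visit yew.
        At fir: no right child.
        Visit fir.
      At plum: no right child.
      Visit plum.
    Visit kale.
  At fig: go right to rose.
    rose is a leaf — visit rose.
  Visit fig.
Visit mint.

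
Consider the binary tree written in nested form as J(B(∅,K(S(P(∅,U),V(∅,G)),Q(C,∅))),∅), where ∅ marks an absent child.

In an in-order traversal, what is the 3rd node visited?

U

In-order visits the left subtree, then the node, then the right subtree.
At J: go left to B.
  At B: no left child.
  Visit B.
  At B: go right to K.
    At K: go left to S.
      At S: go left to P.
        At P: no left child.
        Visit P.
        At P: go right to U.
          U is a leaf — visit U.
      Visit S.
      At S: go right to V.
        At V: no left child.
        Visit V.
        At V: go right to G.
          G is a leaf — visit G.
    Visit K.
    At K: go right to Q.
      At Q: go left to C.
        C is a leaf — visit C.
      Visit Q.
      At Q: no right child.
Visit J.
At J: no right child.
Full in-order sequence: B, P, U, S, V, G, K, C, Q, J.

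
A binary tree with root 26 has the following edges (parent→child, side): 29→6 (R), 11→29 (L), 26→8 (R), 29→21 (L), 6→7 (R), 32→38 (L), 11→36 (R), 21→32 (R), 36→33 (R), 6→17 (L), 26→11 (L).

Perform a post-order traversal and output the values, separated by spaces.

38 32 21 17 7 6 29 33 36 11 8 26

Post-order visits the left subtree, then the right subtree, then the node.
At 26: go left to 11.
  At 11: go left to 29.
    At 29: go left to 21.
      At 21: no left child.
      At 21: go right to 32.
        At 32: go left to 38.
          38 is a leaf — visit 38.
        At 32: no right child.
        Visit 32.
      Visit 21.
    At 29: go right to 6.
      At 6: go left to 17.
        17 is a leaf — visit 17.
      At 6: go right to 7.
        7 is a leaf — visit 7.
      Visit 6.
    Visit 29.
  At 11: go right to 36.
    At 36: no left child.
    At 36: go right to 33.
      33 is a leaf — visit 33.
    Visit 36.
  Visit 11.
At 26: go right to 8.
  8 is a leaf — visit 8.
Visit 26.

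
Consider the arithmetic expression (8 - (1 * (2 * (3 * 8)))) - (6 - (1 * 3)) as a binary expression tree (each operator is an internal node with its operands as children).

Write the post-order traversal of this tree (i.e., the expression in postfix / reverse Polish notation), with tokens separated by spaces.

8 1 2 3 8 * * * - 6 1 3 * - -

Post-order on an expression tree gives postfix notation: for each operator, emit left operand, right operand, then the operator.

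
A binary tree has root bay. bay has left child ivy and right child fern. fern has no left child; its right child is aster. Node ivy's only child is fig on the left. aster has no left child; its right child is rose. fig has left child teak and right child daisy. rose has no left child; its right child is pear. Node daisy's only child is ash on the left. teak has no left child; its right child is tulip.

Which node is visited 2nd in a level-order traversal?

ivy

Level-order visits nodes level by level from the root, left to right within each level.
Level 0: bay
Level 1: ivy, fern
Level 2: fig, aster
Level 3: teak, daisy, rose
Level 4: tulip, ash, pear
Full level-order sequence: bay, ivy, fern, fig, aster, teak, daisy, rose, tulip, ash, pear.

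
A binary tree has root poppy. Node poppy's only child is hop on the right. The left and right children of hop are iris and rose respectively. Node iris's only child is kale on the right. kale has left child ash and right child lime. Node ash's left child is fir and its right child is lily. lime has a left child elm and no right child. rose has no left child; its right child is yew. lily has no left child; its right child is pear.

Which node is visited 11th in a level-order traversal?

Level-order visits nodes level by level from the root, left to right within each level.
Level 0: poppy
Level 1: hop
Level 2: iris, rose
Level 3: kale, yew
Level 4: ash, lime
Level 5: fir, lily, elm
Level 6: pear
Full level-order sequence: poppy, hop, iris, rose, kale, yew, ash, lime, fir, lily, elm, pear.

elm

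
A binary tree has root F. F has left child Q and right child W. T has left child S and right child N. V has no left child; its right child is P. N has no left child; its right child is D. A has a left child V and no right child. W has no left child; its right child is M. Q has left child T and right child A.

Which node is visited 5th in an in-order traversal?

Q

In-order visits the left subtree, then the node, then the right subtree.
At F: go left to Q.
  At Q: go left to T.
    At T: go left to S.
      S is a leaf — visit S.
    Visit T.
    At T: go right to N.
      At N: no left child.
      Visit N.
      At N: go right to D.
        D is a leaf — visit D.
  Visit Q.
  At Q: go right to A.
    At A: go left to V.
      At V: no left child.
      Visit V.
      At V: go right to P.
        P is a leaf — visit P.
    Visit A.
    At A: no right child.
Visit F.
At F: go right to W.
  At W: no left child.
  Visit W.
  At W: go right to M.
    M is a leaf — visit M.
Full in-order sequence: S, T, N, D, Q, V, P, A, F, W, M.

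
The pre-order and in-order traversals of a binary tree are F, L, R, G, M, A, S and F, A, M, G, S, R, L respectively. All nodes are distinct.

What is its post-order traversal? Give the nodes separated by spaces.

The first element of pre-order is the root; it splits in-order into left and right subtrees.
Root F: left subtree has 0 nodes { }, right has 6 {A, M, G, S, R, L}.
  Root L: left subtree has 5 nodes {A, M, G, S, R}, right has 0 { }.
    Root R: left subtree has 4 nodes {A, M, G, S}, right has 0 { }.
      Root G: left subtree has 2 nodes {A, M}, right has 1 {S}.
        Root M: left subtree has 1 node {A}, right has 0 { }.

A M S G R L F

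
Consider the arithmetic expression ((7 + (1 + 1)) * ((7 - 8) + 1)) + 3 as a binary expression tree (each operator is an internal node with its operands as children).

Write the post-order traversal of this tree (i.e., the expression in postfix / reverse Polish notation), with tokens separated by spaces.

7 1 1 + + 7 8 - 1 + * 3 +

Post-order on an expression tree gives postfix notation: for each operator, emit left operand, right operand, then the operator.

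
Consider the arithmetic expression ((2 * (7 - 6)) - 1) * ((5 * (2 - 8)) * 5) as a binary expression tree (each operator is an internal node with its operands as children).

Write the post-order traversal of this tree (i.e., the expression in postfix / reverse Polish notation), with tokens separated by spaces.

Post-order on an expression tree gives postfix notation: for each operator, emit left operand, right operand, then the operator.

2 7 6 - * 1 - 5 2 8 - * 5 * *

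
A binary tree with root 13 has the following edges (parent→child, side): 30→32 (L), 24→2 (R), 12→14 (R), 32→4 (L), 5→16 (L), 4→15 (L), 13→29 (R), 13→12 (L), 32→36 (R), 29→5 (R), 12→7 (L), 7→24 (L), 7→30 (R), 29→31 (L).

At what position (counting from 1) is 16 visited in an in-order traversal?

In-order visits the left subtree, then the node, then the right subtree.
At 13: go left to 12.
  At 12: go left to 7.
    At 7: go left to 24.
      At 24: no left child.
      Visit 24.
      At 24: go right to 2.
        2 is a leaf — visit 2.
    Visit 7.
    At 7: go right to 30.
      At 30: go left to 32.
        At 32: go left to 4.
          At 4: go left to 15.
            15 is a leaf — visit 15.
          Visit 4.
          At 4: no right child.
        Visit 32.
        At 32: go right to 36.
          36 is a leaf — visit 36.
      Visit 30.
      At 30: no right child.
  Visit 12.
  At 12: go right to 14.
    14 is a leaf — visit 14.
Visit 13.
At 13: go right to 29.
  At 29: go left to 31.
    31 is a leaf — visit 31.
  Visit 29.
  At 29: go right to 5.
    At 5: go left to 16.
      16 is a leaf — visit 16.
    Visit 5.
    At 5: no right child.
Full in-order sequence: 24, 2, 7, 15, 4, 32, 36, 30, 12, 14, 13, 31, 29, 16, 5.

14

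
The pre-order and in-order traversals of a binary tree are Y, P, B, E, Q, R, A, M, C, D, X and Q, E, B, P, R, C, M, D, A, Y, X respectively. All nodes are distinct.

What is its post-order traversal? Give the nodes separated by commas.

Q, E, B, C, D, M, A, R, P, X, Y

The first element of pre-order is the root; it splits in-order into left and right subtrees.
Root Y: left subtree has 9 nodes {Q, E, B, P, R, C, M, D, A}, right has 1 {X}.
  Root P: left subtree has 3 nodes {Q, E, B}, right has 5 {R, C, M, D, A}.
    Root B: left subtree has 2 nodes {Q, E}, right has 0 { }.
      Root E: left subtree has 1 node {Q}, right has 0 { }.
    Root R: left subtree has 0 nodes { }, right has 4 {C, M, D, A}.
      Root A: left subtree has 3 nodes {C, M, D}, right has 0 { }.
        Root M: left subtree has 1 node {C}, right has 1 {D}.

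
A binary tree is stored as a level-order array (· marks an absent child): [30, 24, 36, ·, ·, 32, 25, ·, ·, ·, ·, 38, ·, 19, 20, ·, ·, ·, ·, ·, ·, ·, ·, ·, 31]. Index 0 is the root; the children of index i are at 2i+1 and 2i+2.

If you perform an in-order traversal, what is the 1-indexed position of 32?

5

In-order visits the left subtree, then the node, then the right subtree.
At 30: go left to 24.
  24 is a leaf — visit 24.
Visit 30.
At 30: go right to 36.
  At 36: go left to 32.
    At 32: go left to 38.
      At 38: no left child.
      Visit 38.
      At 38: go right to 31.
        31 is a leaf — visit 31.
    Visit 32.
    At 32: no right child.
  Visit 36.
  At 36: go right to 25.
    At 25: go left to 19.
      19 is a leaf — visit 19.
    Visit 25.
    At 25: go right to 20.
      20 is a leaf — visit 20.
Full in-order sequence: 24, 30, 38, 31, 32, 36, 19, 25, 20.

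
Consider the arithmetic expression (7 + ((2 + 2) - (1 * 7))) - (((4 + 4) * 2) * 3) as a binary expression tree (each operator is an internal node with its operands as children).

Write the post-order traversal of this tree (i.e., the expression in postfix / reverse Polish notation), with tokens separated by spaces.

Post-order on an expression tree gives postfix notation: for each operator, emit left operand, right operand, then the operator.

7 2 2 + 1 7 * - + 4 4 + 2 * 3 * -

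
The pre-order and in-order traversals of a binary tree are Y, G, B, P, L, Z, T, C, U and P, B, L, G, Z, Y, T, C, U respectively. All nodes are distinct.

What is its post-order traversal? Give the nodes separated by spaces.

The first element of pre-order is the root; it splits in-order into left and right subtrees.
Root Y: left subtree has 5 nodes {P, B, L, G, Z}, right has 3 {T, C, U}.
  Root G: left subtree has 3 nodes {P, B, L}, right has 1 {Z}.
    Root B: left subtree has 1 node {P}, right has 1 {L}.
  Root T: left subtree has 0 nodes { }, right has 2 {C, U}.
    Root C: left subtree has 0 nodes { }, right has 1 {U}.

P L B Z G U C T Y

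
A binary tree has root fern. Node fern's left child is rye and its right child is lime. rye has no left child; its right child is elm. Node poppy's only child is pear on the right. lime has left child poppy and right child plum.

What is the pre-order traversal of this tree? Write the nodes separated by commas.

fern, rye, elm, lime, poppy, pear, plum

Pre-order visits the node, then its left subtree, then its right subtree.
Visit fern.
At fern: go left to rye.
  Visit rye.
  At rye: no left child.
  At rye: go right to elm.
    elm is a leaf — visit elm.
At fern: go right to lime.
  Visit lime.
  At lime: go left to poppy.
    Visit poppy.
    At poppy: no left child.
    At poppy: go right to pear.
      pear is a leaf — visit pear.
  At lime: go right to plum.
    plum is a leaf — visit plum.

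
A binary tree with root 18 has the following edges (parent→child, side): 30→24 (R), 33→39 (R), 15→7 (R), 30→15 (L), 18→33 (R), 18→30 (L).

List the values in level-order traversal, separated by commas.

Level-order visits nodes level by level from the root, left to right within each level.
Level 0: 18
Level 1: 30, 33
Level 2: 15, 24, 39
Level 3: 7

18, 30, 33, 15, 24, 39, 7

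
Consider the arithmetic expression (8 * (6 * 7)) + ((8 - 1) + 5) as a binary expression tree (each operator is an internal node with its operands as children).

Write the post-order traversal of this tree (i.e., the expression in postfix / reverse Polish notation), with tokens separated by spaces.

8 6 7 * * 8 1 - 5 + +

Post-order on an expression tree gives postfix notation: for each operator, emit left operand, right operand, then the operator.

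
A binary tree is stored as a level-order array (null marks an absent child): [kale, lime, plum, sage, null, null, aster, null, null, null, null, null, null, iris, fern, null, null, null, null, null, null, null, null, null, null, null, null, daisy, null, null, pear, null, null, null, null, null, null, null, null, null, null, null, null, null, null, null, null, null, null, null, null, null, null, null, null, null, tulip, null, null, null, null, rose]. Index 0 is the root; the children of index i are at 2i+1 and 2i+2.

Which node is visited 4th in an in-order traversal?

In-order visits the left subtree, then the node, then the right subtree.
At kale: go left to lime.
  At lime: go left to sage.
    sage is a leaf — visit sage.
  Visit lime.
  At lime: no right child.
Visit kale.
At kale: go right to plum.
  At plum: no left child.
  Visit plum.
  At plum: go right to aster.
    At aster: go left to iris.
      At iris: go left to daisy.
        At daisy: no left child.
        Visit daisy.
        At daisy: go right to tulip.
          tulip is a leaf — visit tulip.
      Visit iris.
      At iris: no right child.
    Visit aster.
    At aster: go right to fern.
      At fern: no left child.
      Visit fern.
      At fern: go right to pear.
        At pear: go left to rose.
          rose is a leaf — visit rose.
        Visit pear.
        At pear: no right child.
Full in-order sequence: sage, lime, kale, plum, daisy, tulip, iris, aster, fern, rose, pear.

plum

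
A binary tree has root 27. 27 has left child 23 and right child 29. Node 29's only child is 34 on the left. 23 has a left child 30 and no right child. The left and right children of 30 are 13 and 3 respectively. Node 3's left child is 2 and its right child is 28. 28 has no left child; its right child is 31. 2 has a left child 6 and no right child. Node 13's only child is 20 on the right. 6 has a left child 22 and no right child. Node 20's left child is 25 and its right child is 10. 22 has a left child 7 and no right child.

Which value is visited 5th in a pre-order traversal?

Pre-order visits the node, then its left subtree, then its right subtree.
Visit 27.
At 27: go left to 23.
  Visit 23.
  At 23: go left to 30.
    Visit 30.
    At 30: go left to 13.
      Visit 13.
      At 13: no left child.
      At 13: go right to 20.
        Visit 20.
        At 20: go left to 25.
          25 is a leaf — visit 25.
        At 20: go right to 10.
          10 is a leaf — visit 10.
    At 30: go right to 3.
      Visit 3.
      At 3: go left to 2.
        Visit 2.
        At 2: go left to 6.
          Visit 6.
          At 6: go left to 22.
            Visit 22.
            At 22: go left to 7.
              7 is a leaf — visit 7.
            At 22: no right child.
          At 6: no right child.
        At 2: no right child.
      At 3: go right to 28.
        Visit 28.
        At 28: no left child.
        At 28: go right to 31.
          31 is a leaf — visit 31.
  At 23: no right child.
At 27: go right to 29.
  Visit 29.
  At 29: go left to 34.
    34 is a leaf — visit 34.
  At 29: no right child.
Full pre-order sequence: 27, 23, 30, 13, 20, 25, 10, 3, 2, 6, 22, 7, 28, 31, 29, 34.

20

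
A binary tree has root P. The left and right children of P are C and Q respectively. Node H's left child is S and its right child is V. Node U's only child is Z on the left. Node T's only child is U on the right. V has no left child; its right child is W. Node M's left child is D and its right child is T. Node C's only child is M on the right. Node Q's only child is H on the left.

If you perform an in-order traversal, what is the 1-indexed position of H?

9

In-order visits the left subtree, then the node, then the right subtree.
At P: go left to C.
  At C: no left child.
  Visit C.
  At C: go right to M.
    At M: go left to D.
      D is a leaf — visit D.
    Visit M.
    At M: go right to T.
      At T: no left child.
      Visit T.
      At T: go right to U.
        At U: go left to Z.
          Z is a leaf — visit Z.
        Visit U.
        At U: no right child.
Visit P.
At P: go right to Q.
  At Q: go left to H.
    At H: go left to S.
      S is a leaf — visit S.
    Visit H.
    At H: go right to V.
      At V: no left child.
      Visit V.
      At V: go right to W.
        W is a leaf — visit W.
  Visit Q.
  At Q: no right child.
Full in-order sequence: C, D, M, T, Z, U, P, S, H, V, W, Q.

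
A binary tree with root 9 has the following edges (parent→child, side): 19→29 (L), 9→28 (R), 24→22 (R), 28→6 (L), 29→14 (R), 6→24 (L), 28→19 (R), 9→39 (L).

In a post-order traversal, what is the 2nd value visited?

22

Post-order visits the left subtree, then the right subtree, then the node.
At 9: go left to 39.
  39 is a leaf — visit 39.
At 9: go right to 28.
  At 28: go left to 6.
    At 6: go left to 24.
      At 24: no left child.
      At 24: go right to 22.
        22 is a leaf — visit 22.
      Visit 24.
    At 6: no right child.
    Visit 6.
  At 28: go right to 19.
    At 19: go left to 29.
      At 29: no left child.
      At 29: go right to 14.
        14 is a leaf — visit 14.
      Visit 29.
    At 19: no right child.
    Visit 19.
  Visit 28.
Visit 9.
Full post-order sequence: 39, 22, 24, 6, 14, 29, 19, 28, 9.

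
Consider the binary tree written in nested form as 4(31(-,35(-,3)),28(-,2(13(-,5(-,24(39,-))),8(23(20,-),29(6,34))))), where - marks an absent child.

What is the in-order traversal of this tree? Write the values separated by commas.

In-order visits the left subtree, then the node, then the right subtree.
At 4: go left to 31.
  At 31: no left child.
  Visit 31.
  At 31: go right to 35.
    At 35: no left child.
    Visit 35.
    At 35: go right to 3.
      3 is a leaf — visit 3.
Visit 4.
At 4: go right to 28.
  At 28: no left child.
  Visit 28.
  At 28: go right to 2.
    At 2: go left to 13.
      At 13: no left child.
      Visit 13.
      At 13: go right to 5.
        At 5: no left child.
        Visit 5.
        At 5: go right to 24.
          At 24: go left to 39.
            39 is a leaf — visit 39.
          Visit 24.
          At 24: no right child.
    Visit 2.
    At 2: go right to 8.
      At 8: go left to 23.
        At 23: go left to 20.
          20 is a leaf — visit 20.
        Visit 23.
        At 23: no right child.
      Visit 8.
      At 8: go right to 29.
        At 29: go left to 6.
          6 is a leaf — visit 6.
        Visit 29.
        At 29: go right to 34.
          34 is a leaf — visit 34.

31, 35, 3, 4, 28, 13, 5, 39, 24, 2, 20, 23, 8, 6, 29, 34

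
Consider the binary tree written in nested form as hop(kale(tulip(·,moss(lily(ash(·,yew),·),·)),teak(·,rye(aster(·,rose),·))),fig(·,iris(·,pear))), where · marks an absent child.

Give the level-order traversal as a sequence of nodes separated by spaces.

hop kale fig tulip teak iris moss rye pear lily aster ash rose yew

Level-order visits nodes level by level from the root, left to right within each level.
Level 0: hop
Level 1: kale, fig
Level 2: tulip, teak, iris
Level 3: moss, rye, pear
Level 4: lily, aster
Level 5: ash, rose
Level 6: yew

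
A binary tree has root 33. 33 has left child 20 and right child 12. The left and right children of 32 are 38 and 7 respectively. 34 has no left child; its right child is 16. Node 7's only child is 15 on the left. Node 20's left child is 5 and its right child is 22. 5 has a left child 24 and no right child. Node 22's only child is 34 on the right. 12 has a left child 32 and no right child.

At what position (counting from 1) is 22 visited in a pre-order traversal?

Pre-order visits the node, then its left subtree, then its right subtree.
Visit 33.
At 33: go left to 20.
  Visit 20.
  At 20: go left to 5.
    Visit 5.
    At 5: go left to 24.
      24 is a leaf — visit 24.
    At 5: no right child.
  At 20: go right to 22.
    Visit 22.
    At 22: no left child.
    At 22: go right to 34.
      Visit 34.
      At 34: no left child.
      At 34: go right to 16.
        16 is a leaf — visit 16.
At 33: go right to 12.
  Visit 12.
  At 12: go left to 32.
    Visit 32.
    At 32: go left to 38.
      38 is a leaf — visit 38.
    At 32: go right to 7.
      Visit 7.
      At 7: go left to 15.
        15 is a leaf — visit 15.
      At 7: no right child.
  At 12: no right child.
Full pre-order sequence: 33, 20, 5, 24, 22, 34, 16, 12, 32, 38, 7, 15.

5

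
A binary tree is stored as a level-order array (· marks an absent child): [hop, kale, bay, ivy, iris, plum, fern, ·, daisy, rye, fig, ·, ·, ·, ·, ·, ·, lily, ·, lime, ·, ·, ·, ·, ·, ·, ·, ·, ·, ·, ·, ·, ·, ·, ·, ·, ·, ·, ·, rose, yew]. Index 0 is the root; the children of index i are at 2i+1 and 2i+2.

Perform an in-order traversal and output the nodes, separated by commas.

In-order visits the left subtree, then the node, then the right subtree.
At hop: go left to kale.
  At kale: go left to ivy.
    At ivy: no left child.
    Visit ivy.
    At ivy: go right to daisy.
      At daisy: go left to lily.
        lily is a leaf — visit lily.
      Visit daisy.
      At daisy: no right child.
  Visit kale.
  At kale: go right to iris.
    At iris: go left to rye.
      At rye: go left to lime.
        At lime: go left to rose.
          rose is a leaf — visit rose.
        Visit lime.
        At lime: go right to yew.
          yew is a leaf — visit yew.
      Visit rye.
      At rye: no right child.
    Visit iris.
    At iris: go right to fig.
      fig is a leaf — visit fig.
Visit hop.
At hop: go right to bay.
  At bay: go left to plum.
    plum is a leaf — visit plum.
  Visit bay.
  At bay: go right to fern.
    fern is a leaf — visit fern.

ivy, lily, daisy, kale, rose, lime, yew, rye, iris, fig, hop, plum, bay, fern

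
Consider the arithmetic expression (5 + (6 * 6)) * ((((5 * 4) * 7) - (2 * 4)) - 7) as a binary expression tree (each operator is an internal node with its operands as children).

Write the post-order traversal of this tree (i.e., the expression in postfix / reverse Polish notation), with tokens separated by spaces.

Post-order on an expression tree gives postfix notation: for each operator, emit left operand, right operand, then the operator.

5 6 6 * + 5 4 * 7 * 2 4 * - 7 - *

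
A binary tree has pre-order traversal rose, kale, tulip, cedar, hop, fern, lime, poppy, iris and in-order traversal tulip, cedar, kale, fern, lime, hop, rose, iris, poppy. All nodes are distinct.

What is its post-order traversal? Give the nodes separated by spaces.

cedar tulip lime fern hop kale iris poppy rose

The first element of pre-order is the root; it splits in-order into left and right subtrees.
Root rose: left subtree has 6 nodes {tulip, cedar, kale, fern, lime, hop}, right has 2 {iris, poppy}.
  Root kale: left subtree has 2 nodes {tulip, cedar}, right has 3 {fern, lime, hop}.
    Root tulip: left subtree has 0 nodes { }, right has 1 {cedar}.
    Root hop: left subtree has 2 nodes {fern, lime}, right has 0 { }.
      Root fern: left subtree has 0 nodes { }, right has 1 {lime}.
  Root poppy: left subtree has 1 node {iris}, right has 0 { }.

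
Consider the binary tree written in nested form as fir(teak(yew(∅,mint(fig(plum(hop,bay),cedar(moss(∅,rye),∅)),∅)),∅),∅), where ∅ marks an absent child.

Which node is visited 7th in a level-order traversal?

Level-order visits nodes level by level from the root, left to right within each level.
Level 0: fir
Level 1: teak
Level 2: yew
Level 3: mint
Level 4: fig
Level 5: plum, cedar
Level 6: hop, bay, moss
Level 7: rye
Full level-order sequence: fir, teak, yew, mint, fig, plum, cedar, hop, bay, moss, rye.

cedar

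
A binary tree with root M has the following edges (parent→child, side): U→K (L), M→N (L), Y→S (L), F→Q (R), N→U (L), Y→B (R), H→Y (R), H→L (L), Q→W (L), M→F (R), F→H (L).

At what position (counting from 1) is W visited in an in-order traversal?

In-order visits the left subtree, then the node, then the right subtree.
At M: go left to N.
  At N: go left to U.
    At U: go left to K.
      K is a leaf — visit K.
    Visit U.
    At U: no right child.
  Visit N.
  At N: no right child.
Visit M.
At M: go right to F.
  At F: go left to H.
    At H: go left to L.
      L is a leaf — visit L.
    Visit H.
    At H: go right to Y.
      At Y: go left to S.
        S is a leaf — visit S.
      Visit Y.
      At Y: go right to B.
        B is a leaf — visit B.
  Visit F.
  At F: go right to Q.
    At Q: go left to W.
      W is a leaf — visit W.
    Visit Q.
    At Q: no right child.
Full in-order sequence: K, U, N, M, L, H, S, Y, B, F, W, Q.

11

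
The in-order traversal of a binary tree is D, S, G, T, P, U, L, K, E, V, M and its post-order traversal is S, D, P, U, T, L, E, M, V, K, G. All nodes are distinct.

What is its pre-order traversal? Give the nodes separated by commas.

G, D, S, K, L, T, U, P, V, E, M

The last element of post-order is the root; it splits in-order into left and right subtrees.
Root G: left subtree has 2 nodes {D, S}, right has 8 {T, P, U, L, K, E, V, M}.
  Root D: left subtree has 0 nodes { }, right has 1 {S}.
  Root K: left subtree has 4 nodes {T, P, U, L}, right has 3 {E, V, M}.
    Root L: left subtree has 3 nodes {T, P, U}, right has 0 { }.
      Root T: left subtree has 0 nodes { }, right has 2 {P, U}.
        Root U: left subtree has 1 node {P}, right has 0 { }.
    Root V: left subtree has 1 node {E}, right has 1 {M}.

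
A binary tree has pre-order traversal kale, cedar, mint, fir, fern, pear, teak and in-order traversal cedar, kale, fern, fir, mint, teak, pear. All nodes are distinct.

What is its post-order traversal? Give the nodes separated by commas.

The first element of pre-order is the root; it splits in-order into left and right subtrees.
Root kale: left subtree has 1 node {cedar}, right has 5 {fern, fir, mint, teak, pear}.
  Root mint: left subtree has 2 nodes {fern, fir}, right has 2 {teak, pear}.
    Root fir: left subtree has 1 node {fern}, right has 0 { }.
    Root pear: left subtree has 1 node {teak}, right has 0 { }.

cedar, fern, fir, teak, pear, mint, kale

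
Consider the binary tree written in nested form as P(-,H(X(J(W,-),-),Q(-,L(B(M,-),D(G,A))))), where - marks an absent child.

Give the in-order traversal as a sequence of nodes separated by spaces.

In-order visits the left subtree, then the node, then the right subtree.
At P: no left child.
Visit P.
At P: go right to H.
  At H: go left to X.
    At X: go left to J.
      At J: go left to W.
        W is a leaf — visit W.
      Visit J.
      At J: no right child.
    Visit X.
    At X: no right child.
  Visit H.
  At H: go right to Q.
    At Q: no left child.
    Visit Q.
    At Q: go right to L.
      At L: go left to B.
        At B: go left to M.
          M is a leaf — visit M.
        Visit B.
        At B: no right child.
      Visit L.
      At L: go right to D.
        At D: go left to G.
          G is a leaf — visit G.
        Visit D.
        At D: go right to A.
          A is a leaf — visit A.

P W J X H Q M B L G D A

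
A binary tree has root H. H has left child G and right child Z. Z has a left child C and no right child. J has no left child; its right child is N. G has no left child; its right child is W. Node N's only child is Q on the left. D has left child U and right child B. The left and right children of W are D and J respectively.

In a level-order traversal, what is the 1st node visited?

Level-order visits nodes level by level from the root, left to right within each level.
Level 0: H
Level 1: G, Z
Level 2: W, C
Level 3: D, J
Level 4: U, B, N
Level 5: Q
Full level-order sequence: H, G, Z, W, C, D, J, U, B, N, Q.

H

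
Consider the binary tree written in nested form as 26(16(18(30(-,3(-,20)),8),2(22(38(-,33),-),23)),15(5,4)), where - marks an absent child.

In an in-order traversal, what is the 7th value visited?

In-order visits the left subtree, then the node, then the right subtree.
At 26: go left to 16.
  At 16: go left to 18.
    At 18: go left to 30.
      At 30: no left child.
      Visit 30.
      At 30: go right to 3.
        At 3: no left child.
        Visit 3.
        At 3: go right to 20.
          20 is a leaf — visit 20.
    Visit 18.
    At 18: go right to 8.
      8 is a leaf — visit 8.
  Visit 16.
  At 16: go right to 2.
    At 2: go left to 22.
      At 22: go left to 38.
        At 38: no left child.
        Visit 38.
        At 38: go right to 33.
          33 is a leaf — visit 33.
      Visit 22.
      At 22: no right child.
    Visit 2.
    At 2: go right to 23.
      23 is a leaf — visit 23.
Visit 26.
At 26: go right to 15.
  At 15: go left to 5.
    5 is a leaf — visit 5.
  Visit 15.
  At 15: go right to 4.
    4 is a leaf — visit 4.
Full in-order sequence: 30, 3, 20, 18, 8, 16, 38, 33, 22, 2, 23, 26, 5, 15, 4.

38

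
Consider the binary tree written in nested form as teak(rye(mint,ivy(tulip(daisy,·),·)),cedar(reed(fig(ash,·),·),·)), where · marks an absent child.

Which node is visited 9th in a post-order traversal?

cedar

Post-order visits the left subtree, then the right subtree, then the node.
At teak: go left to rye.
  At rye: go left to mint.
    mint is a leaf — visit mint.
  At rye: go right to ivy.
    At ivy: go left to tulip.
      At tulip: go left to daisy.
        daisy is a leaf — visit daisy.
      At tulip: no right child.
      Visit tulip.
    At ivy: no right child.
    Visit ivy.
  Visit rye.
At teak: go right to cedar.
  At cedar: go left to reed.
    At reed: go left to fig.
      At fig: go left to ash.
        ash is a leaf — visit ash.
      At fig: no right child.
      Visit fig.
    At reed: no right child.
    Visit reed.
  At cedar: no right child.
  Visit cedar.
Visit teak.
Full post-order sequence: mint, daisy, tulip, ivy, rye, ash, fig, reed, cedar, teak.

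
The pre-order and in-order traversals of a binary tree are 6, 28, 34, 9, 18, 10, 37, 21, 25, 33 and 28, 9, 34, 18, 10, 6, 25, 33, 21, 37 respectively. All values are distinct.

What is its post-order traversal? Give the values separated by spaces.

9 10 18 34 28 33 25 21 37 6

The first element of pre-order is the root; it splits in-order into left and right subtrees.
Root 6: left subtree has 5 nodes {28, 9, 34, 18, 10}, right has 4 {25, 33, 21, 37}.
  Root 28: left subtree has 0 nodes { }, right has 4 {9, 34, 18, 10}.
    Root 34: left subtree has 1 node {9}, right has 2 {18, 10}.
      Root 18: left subtree has 0 nodes { }, right has 1 {10}.
  Root 37: left subtree has 3 nodes {25, 33, 21}, right has 0 { }.
    Root 21: left subtree has 2 nodes {25, 33}, right has 0 { }.
      Root 25: left subtree has 0 nodes { }, right has 1 {33}.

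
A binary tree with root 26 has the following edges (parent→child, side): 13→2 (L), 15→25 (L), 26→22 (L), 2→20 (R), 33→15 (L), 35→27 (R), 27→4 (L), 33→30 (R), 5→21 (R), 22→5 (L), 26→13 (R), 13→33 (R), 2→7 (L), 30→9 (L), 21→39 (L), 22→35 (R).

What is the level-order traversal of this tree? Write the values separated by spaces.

26 22 13 5 35 2 33 21 27 7 20 15 30 39 4 25 9

Level-order visits nodes level by level from the root, left to right within each level.
Level 0: 26
Level 1: 22, 13
Level 2: 5, 35, 2, 33
Level 3: 21, 27, 7, 20, 15, 30
Level 4: 39, 4, 25, 9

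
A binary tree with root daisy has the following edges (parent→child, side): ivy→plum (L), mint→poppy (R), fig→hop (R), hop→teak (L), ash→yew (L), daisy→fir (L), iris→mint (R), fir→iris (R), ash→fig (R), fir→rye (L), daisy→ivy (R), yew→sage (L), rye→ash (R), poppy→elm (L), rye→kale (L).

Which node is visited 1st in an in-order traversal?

kale

In-order visits the left subtree, then the node, then the right subtree.
At daisy: go left to fir.
  At fir: go left to rye.
    At rye: go left to kale.
      kale is a leaf — visit kale.
    Visit rye.
    At rye: go right to ash.
      At ash: go left to yew.
        At yew: go left to sage.
          sage is a leaf — visit sage.
        Visit yew.
        At yew: no right child.
      Visit ash.
      At ash: go right to fig.
        At fig: no left child.
        Visit fig.
        At fig: go right to hop.
          At hop: go left to teak.
            teak is a leaf — visit teak.
          Visit hop.
          At hop: no right child.
  Visit fir.
  At fir: go right to iris.
    At iris: no left child.
    Visit iris.
    At iris: go right to mint.
      At mint: no left child.
      Visit mint.
      At mint: go right to poppy.
        At poppy: go left to elm.
          elm is a leaf — visit elm.
        Visit poppy.
        At poppy: no right child.
Visit daisy.
At daisy: go right to ivy.
  At ivy: go left to plum.
    plum is a leaf — visit plum.
  Visit ivy.
  At ivy: no right child.
Full in-order sequence: kale, rye, sage, yew, ash, fig, teak, hop, fir, iris, mint, elm, poppy, daisy, plum, ivy.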